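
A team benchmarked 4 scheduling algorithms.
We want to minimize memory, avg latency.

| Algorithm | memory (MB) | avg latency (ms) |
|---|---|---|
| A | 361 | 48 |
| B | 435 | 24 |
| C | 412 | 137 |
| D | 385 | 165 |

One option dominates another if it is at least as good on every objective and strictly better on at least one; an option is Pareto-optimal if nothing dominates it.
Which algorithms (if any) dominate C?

A: memory 361≤412, avg latency 48≤137 — dominates C.
Others (B, D) are each worse than C on at least one objective.

A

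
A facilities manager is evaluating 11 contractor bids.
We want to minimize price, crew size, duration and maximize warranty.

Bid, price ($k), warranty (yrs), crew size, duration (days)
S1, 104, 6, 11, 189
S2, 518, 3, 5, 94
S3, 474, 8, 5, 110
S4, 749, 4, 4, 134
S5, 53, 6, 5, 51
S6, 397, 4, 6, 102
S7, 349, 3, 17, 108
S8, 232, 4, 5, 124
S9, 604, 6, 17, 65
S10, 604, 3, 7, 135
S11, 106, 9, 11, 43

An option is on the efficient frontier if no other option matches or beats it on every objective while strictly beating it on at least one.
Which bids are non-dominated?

S3, S4, S5, S11

S1: dominated by S5 (price 53≤104, warranty 6≥6, crew size 5≤11, duration 51≤189).
S2: dominated by S5 (price 53≤518, warranty 6≥3, crew size 5≤5, duration 51≤94).
S3: not dominated.
S4: not dominated (best crew size).
S5: not dominated (best price).
S6: dominated by S5 (price 53≤397, warranty 6≥4, crew size 5≤6, duration 51≤102).
S7: dominated by S5 (price 53≤349, warranty 6≥3, crew size 5≤17, duration 51≤108).
S8: dominated by S5 (price 53≤232, warranty 6≥4, crew size 5≤5, duration 51≤124).
S9: dominated by S5 (price 53≤604, warranty 6≥6, crew size 5≤17, duration 51≤65).
S10: dominated by S2 (price 518≤604, warranty 3≥3, crew size 5≤7, duration 94≤135).
S11: not dominated (best warranty).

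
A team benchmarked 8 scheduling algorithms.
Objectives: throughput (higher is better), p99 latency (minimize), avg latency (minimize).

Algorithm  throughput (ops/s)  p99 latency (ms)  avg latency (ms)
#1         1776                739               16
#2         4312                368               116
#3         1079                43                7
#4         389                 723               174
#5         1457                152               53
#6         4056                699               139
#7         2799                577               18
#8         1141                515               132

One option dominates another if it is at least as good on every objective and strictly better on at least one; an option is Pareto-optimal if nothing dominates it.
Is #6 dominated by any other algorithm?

#2 vs #6: throughput 4312≥4056, p99 latency 368≤699, avg latency 116≤139 — #2 is at least as good on every objective and strictly better on at least one, so #2 dominates #6.

Yes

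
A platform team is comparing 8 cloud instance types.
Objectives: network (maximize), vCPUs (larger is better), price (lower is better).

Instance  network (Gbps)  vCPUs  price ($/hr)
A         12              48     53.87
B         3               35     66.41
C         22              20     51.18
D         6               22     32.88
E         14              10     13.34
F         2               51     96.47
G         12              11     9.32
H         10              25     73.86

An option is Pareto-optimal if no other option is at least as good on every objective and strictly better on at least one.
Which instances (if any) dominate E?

A: worse on network (12 vs 14).
B: worse on network (3 vs 14).
C: worse on price (51.18 vs 13.34).
D: worse on network (6 vs 14).
F: worse on network (2 vs 14).
G: worse on network (12 vs 14).
H: worse on network (10 vs 14).
No option dominates E.

none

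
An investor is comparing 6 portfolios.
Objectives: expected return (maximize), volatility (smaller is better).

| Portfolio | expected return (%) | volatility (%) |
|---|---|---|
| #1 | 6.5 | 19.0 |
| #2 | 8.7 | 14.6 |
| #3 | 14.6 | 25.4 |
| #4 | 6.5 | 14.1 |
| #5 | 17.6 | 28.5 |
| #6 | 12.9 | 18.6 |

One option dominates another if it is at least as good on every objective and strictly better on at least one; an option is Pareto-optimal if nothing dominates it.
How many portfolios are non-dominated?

5

#1: dominated by #2 (expected return 8.7≥6.5, volatility 14.6≤19.0).
#2: not dominated.
#3: not dominated.
#4: not dominated (best volatility).
#5: not dominated (best expected return).
#6: not dominated.
Pareto-optimal: #2, #3, #4, #5, #6 → 5.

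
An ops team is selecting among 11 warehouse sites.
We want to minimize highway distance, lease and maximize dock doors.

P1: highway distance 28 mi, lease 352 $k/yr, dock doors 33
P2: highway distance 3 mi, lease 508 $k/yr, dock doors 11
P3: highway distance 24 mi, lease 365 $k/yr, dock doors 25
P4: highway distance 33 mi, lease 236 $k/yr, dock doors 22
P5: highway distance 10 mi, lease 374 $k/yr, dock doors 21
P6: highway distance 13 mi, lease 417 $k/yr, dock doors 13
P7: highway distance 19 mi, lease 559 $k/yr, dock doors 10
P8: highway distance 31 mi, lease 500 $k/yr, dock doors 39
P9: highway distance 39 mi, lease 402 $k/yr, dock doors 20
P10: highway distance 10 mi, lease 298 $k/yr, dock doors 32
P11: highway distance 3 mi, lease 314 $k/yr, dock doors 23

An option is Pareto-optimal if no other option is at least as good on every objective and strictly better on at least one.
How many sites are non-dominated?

5

P1: not dominated.
P2: dominated by P11 (highway distance 3≤3, lease 314≤508, dock doors 23≥11).
P3: dominated by P10 (highway distance 10≤24, lease 298≤365, dock doors 32≥25).
P4: not dominated (best lease).
P5: dominated by P10 (highway distance 10≤10, lease 298≤374, dock doors 32≥21).
P6: dominated by P5 (highway distance 10≤13, lease 374≤417, dock doors 21≥13).
P7: dominated by P2 (highway distance 3≤19, lease 508≤559, dock doors 11≥10).
P8: not dominated (best dock doors).
P9: dominated by P1 (highway distance 28≤39, lease 352≤402, dock doors 33≥20).
P10: not dominated.
P11: not dominated.
Pareto-optimal: P1, P4, P8, P10, P11 → 5.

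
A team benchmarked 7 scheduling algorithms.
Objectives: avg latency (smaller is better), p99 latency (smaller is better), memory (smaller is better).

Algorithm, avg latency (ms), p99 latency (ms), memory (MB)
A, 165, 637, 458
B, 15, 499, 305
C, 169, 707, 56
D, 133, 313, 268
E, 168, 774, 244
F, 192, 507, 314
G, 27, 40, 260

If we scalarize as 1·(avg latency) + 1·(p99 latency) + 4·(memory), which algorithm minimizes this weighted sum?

A: 1·165 + 1·637 + 4·458 = 2634
B: 1·15 + 1·499 + 4·305 = 1734
C: 1·169 + 1·707 + 4·56 = 1100
D: 1·133 + 1·313 + 4·268 = 1518
E: 1·168 + 1·774 + 4·244 = 1918
F: 1·192 + 1·507 + 4·314 = 1955
G: 1·27 + 1·40 + 4·260 = 1107
Lowest: C at 1100.

C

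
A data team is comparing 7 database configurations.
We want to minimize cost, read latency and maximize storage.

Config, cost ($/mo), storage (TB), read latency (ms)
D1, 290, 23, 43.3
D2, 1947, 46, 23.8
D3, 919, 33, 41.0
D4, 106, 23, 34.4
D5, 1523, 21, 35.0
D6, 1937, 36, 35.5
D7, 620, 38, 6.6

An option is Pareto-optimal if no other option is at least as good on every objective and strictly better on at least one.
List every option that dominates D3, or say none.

D7

D7: cost 620≤919, storage 38≥33, read latency 6.6≤41.0 — dominates D3.
Others (D1, D2, D4, D5, D6) are each worse than D3 on at least one objective.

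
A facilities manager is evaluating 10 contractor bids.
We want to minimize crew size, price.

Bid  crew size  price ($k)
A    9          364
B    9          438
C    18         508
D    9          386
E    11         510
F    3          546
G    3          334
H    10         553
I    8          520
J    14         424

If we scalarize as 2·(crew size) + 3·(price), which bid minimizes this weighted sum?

A: 2·9 + 3·364 = 1110
B: 2·9 + 3·438 = 1332
C: 2·18 + 3·508 = 1560
D: 2·9 + 3·386 = 1176
E: 2·11 + 3·510 = 1552
F: 2·3 + 3·546 = 1644
G: 2·3 + 3·334 = 1008
H: 2·10 + 3·553 = 1679
I: 2·8 + 3·520 = 1576
J: 2·14 + 3·424 = 1300
Lowest: G at 1008.

G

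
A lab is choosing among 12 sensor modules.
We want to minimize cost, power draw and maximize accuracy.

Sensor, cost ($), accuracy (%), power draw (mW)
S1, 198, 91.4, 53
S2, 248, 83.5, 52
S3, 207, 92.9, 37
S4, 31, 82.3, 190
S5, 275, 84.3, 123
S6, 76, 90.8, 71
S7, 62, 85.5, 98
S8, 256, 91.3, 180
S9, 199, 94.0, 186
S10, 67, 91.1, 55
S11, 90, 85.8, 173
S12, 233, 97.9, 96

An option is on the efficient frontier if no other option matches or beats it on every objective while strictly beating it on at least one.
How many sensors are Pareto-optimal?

S1: not dominated.
S2: dominated by S3 (cost 207≤248, accuracy 92.9≥83.5, power draw 37≤52).
S3: not dominated (best power draw).
S4: not dominated (best cost).
S5: dominated by S1 (cost 198≤275, accuracy 91.4≥84.3, power draw 53≤123).
S6: dominated by S10 (cost 67≤76, accuracy 91.1≥90.8, power draw 55≤71).
S7: not dominated.
S8: dominated by S1 (cost 198≤256, accuracy 91.4≥91.3, power draw 53≤180).
S9: not dominated.
S10: not dominated.
S11: dominated by S6 (cost 76≤90, accuracy 90.8≥85.8, power draw 71≤173).
S12: not dominated (best accuracy).
Pareto-optimal: S1, S3, S4, S7, S9, S10, S12 → 7.

7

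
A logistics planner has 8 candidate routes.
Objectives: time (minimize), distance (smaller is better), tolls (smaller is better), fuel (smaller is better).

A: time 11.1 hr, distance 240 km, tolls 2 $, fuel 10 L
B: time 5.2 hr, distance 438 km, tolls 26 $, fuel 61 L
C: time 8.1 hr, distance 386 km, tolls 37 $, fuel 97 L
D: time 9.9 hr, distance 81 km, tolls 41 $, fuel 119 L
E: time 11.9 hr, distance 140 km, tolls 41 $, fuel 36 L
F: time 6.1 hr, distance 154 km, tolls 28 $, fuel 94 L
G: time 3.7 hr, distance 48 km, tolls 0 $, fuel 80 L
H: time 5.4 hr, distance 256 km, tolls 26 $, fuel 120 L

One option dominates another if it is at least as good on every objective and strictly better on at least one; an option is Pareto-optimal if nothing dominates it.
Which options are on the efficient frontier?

A, B, E, G

A: not dominated (best fuel).
B: not dominated.
C: dominated by F (time 6.1≤8.1, distance 154≤386, tolls 28≤37, fuel 94≤97).
D: dominated by G (time 3.7≤9.9, distance 48≤81, tolls 0≤41, fuel 80≤119).
E: not dominated.
F: dominated by G (time 3.7≤6.1, distance 48≤154, tolls 0≤28, fuel 80≤94).
G: not dominated (best time).
H: dominated by G (time 3.7≤5.4, distance 48≤256, tolls 0≤26, fuel 80≤120).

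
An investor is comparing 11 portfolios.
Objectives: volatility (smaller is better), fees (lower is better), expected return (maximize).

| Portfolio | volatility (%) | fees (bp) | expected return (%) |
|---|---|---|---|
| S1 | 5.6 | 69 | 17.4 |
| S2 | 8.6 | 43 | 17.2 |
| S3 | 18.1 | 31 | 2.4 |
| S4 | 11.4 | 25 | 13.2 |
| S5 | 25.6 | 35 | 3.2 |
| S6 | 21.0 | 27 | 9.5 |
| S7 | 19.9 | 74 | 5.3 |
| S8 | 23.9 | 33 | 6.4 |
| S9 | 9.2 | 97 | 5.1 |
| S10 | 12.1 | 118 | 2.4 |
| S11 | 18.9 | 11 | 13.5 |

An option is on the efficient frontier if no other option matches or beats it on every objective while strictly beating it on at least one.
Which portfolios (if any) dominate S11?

none

S1: worse on fees (69 vs 11).
S2: worse on fees (43 vs 11).
S3: worse on fees (31 vs 11).
S4: worse on fees (25 vs 11).
S5: worse on volatility (25.6 vs 18.9).
S6: worse on volatility (21.0 vs 18.9).
S7: worse on volatility (19.9 vs 18.9).
S8: worse on volatility (23.9 vs 18.9).
S9: worse on fees (97 vs 11).
S10: worse on fees (118 vs 11).
No option dominates S11.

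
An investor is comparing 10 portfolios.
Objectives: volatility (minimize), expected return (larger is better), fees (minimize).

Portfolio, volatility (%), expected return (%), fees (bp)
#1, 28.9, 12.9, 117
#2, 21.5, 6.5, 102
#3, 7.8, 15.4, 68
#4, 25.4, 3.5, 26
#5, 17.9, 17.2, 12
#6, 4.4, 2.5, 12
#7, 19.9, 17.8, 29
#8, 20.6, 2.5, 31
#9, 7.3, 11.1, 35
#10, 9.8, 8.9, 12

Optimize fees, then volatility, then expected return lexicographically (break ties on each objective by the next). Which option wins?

First minimize fees: best is 12, kept {#5, #6, #10}.
Then minimize volatility: best is 4.4, kept {#6}.

#6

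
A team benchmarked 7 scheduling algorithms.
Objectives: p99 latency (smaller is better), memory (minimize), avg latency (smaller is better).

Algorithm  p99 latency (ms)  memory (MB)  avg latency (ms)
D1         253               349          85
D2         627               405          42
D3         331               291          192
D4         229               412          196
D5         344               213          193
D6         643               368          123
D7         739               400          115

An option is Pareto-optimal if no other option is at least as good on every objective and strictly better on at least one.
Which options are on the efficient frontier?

D1: not dominated.
D2: not dominated (best avg latency).
D3: not dominated.
D4: not dominated (best p99 latency).
D5: not dominated (best memory).
D6: dominated by D1 (p99 latency 253≤643, memory 349≤368, avg latency 85≤123).
D7: dominated by D1 (p99 latency 253≤739, memory 349≤400, avg latency 85≤115).

D1, D2, D3, D4, D5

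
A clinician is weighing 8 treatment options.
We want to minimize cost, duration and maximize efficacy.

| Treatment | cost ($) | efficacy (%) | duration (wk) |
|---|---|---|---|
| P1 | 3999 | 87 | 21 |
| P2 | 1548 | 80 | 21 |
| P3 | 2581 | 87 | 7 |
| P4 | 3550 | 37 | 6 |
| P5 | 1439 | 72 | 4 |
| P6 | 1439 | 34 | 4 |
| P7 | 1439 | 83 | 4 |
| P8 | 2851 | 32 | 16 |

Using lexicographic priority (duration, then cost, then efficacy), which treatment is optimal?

First minimize duration: best is 4, kept {P5, P6, P7}.
Then minimize cost: best is 1439, kept {P5, P6, P7}.
Then maximize efficacy: best is 83, kept {P7}.

P7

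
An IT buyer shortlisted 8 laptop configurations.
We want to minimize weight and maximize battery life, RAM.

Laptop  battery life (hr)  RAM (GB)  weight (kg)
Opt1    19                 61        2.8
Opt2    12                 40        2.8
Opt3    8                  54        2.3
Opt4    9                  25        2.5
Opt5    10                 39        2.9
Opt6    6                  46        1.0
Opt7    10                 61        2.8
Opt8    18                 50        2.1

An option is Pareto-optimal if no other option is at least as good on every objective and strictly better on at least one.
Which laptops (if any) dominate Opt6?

Opt1: worse on weight (2.8 vs 1.0).
Opt2: worse on RAM (40 vs 46).
Opt3: worse on weight (2.3 vs 1.0).
Opt4: worse on RAM (25 vs 46).
Opt5: worse on RAM (39 vs 46).
Opt7: worse on weight (2.8 vs 1.0).
Opt8: worse on weight (2.1 vs 1.0).
No option dominates Opt6.

none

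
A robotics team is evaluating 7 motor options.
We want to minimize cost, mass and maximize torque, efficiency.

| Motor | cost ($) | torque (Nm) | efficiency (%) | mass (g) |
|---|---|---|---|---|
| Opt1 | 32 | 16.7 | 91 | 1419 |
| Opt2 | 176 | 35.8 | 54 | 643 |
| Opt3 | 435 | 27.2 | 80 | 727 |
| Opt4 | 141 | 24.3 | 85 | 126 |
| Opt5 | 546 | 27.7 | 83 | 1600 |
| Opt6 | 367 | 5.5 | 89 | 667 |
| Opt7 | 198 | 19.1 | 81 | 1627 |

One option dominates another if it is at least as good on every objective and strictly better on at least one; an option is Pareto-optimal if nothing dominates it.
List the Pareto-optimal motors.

Opt1: not dominated (best cost).
Opt2: not dominated (best torque).
Opt3: not dominated.
Opt4: not dominated (best mass).
Opt5: not dominated.
Opt6: not dominated.
Opt7: dominated by Opt4 (cost 141≤198, torque 24.3≥19.1, efficiency 85≥81, mass 126≤1627).

Opt1, Opt2, Opt3, Opt4, Opt5, Opt6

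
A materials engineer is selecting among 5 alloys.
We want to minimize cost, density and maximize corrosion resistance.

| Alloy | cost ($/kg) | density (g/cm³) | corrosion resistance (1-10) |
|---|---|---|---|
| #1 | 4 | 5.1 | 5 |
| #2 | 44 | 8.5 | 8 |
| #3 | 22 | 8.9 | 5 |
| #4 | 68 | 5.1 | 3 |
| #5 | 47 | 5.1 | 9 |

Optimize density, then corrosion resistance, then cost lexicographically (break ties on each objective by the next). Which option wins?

First minimize density: best is 5.1, kept {#1, #4, #5}.
Then maximize corrosion resistance: best is 9, kept {#5}.

#5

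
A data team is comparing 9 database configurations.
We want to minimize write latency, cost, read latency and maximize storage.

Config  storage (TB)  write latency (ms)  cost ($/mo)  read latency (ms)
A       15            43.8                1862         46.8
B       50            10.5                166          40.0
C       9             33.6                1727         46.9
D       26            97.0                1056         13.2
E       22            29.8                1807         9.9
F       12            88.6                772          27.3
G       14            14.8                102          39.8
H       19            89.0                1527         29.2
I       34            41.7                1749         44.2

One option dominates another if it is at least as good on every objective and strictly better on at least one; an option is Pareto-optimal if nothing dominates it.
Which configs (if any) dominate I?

B

B: storage 50≥34, write latency 10.5≤41.7, cost 166≤1749, read latency 40.0≤44.2 — dominates I.
Others (A, C, D, E, F, G, H) are each worse than I on at least one objective.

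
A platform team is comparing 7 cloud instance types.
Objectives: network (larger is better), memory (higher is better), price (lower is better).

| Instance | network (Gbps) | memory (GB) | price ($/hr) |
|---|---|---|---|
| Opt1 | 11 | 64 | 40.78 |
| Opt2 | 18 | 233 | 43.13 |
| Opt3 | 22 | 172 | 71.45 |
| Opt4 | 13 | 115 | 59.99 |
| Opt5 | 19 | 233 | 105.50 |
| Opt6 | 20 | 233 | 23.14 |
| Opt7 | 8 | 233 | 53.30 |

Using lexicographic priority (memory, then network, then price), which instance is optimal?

Opt6

First maximize memory: best is 233, kept {Opt2, Opt5, Opt6, Opt7}.
Then maximize network: best is 20, kept {Opt6}.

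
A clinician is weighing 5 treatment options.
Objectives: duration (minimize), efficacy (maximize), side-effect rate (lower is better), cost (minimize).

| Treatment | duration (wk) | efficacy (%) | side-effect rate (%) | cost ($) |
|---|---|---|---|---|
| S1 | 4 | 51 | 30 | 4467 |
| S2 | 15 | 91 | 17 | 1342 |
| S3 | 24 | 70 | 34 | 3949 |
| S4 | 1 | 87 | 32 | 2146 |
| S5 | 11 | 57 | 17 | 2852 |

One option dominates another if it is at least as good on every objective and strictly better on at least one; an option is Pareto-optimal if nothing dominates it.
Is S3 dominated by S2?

S2 vs S3: duration 15≤24, efficacy 91≥70, side-effect rate 17≤34, cost 1342≤3949 — S2 is at least as good on every objective with at least one strict improvement.

Yes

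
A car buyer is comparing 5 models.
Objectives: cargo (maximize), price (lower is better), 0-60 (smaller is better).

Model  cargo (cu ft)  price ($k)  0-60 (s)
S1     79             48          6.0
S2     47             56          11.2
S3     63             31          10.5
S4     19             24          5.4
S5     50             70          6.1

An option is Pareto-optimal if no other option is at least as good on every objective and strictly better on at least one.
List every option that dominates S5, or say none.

S1: cargo 79≥50, price 48≤70, 0-60 6.0≤6.1 — dominates S5.
Others (S2, S3, S4) are each worse than S5 on at least one objective.

S1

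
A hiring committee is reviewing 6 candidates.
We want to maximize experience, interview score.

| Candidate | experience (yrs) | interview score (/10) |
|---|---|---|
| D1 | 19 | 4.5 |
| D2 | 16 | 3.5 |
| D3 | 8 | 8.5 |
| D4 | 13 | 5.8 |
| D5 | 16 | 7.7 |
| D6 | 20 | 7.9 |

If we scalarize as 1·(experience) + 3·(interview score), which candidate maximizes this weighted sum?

D1: 1·19 + 3·4.5 = 32.5
D2: 1·16 + 3·3.5 = 26.5
D3: 1·8 + 3·8.5 = 33.5
D4: 1·13 + 3·5.8 = 30.4
D5: 1·16 + 3·7.7 = 39.1
D6: 1·20 + 3·7.9 = 43.7
Highest: D6 at 43.7.

D6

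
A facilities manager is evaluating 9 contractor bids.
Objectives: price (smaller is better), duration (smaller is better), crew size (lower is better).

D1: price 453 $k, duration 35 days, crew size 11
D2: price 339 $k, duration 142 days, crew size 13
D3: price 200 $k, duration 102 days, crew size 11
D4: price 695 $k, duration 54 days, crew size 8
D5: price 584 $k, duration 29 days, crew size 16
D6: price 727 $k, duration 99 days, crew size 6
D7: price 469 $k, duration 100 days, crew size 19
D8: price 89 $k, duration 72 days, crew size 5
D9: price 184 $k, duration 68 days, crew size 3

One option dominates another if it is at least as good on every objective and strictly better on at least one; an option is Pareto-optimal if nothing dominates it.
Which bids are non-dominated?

D1, D4, D5, D8, D9

D1: not dominated.
D2: dominated by D3 (price 200≤339, duration 102≤142, crew size 11≤13).
D3: dominated by D8 (price 89≤200, duration 72≤102, crew size 5≤11).
D4: not dominated.
D5: not dominated (best duration).
D6: dominated by D8 (price 89≤727, duration 72≤99, crew size 5≤6).
D7: dominated by D1 (price 453≤469, duration 35≤100, crew size 11≤19).
D8: not dominated (best price).
D9: not dominated (best crew size).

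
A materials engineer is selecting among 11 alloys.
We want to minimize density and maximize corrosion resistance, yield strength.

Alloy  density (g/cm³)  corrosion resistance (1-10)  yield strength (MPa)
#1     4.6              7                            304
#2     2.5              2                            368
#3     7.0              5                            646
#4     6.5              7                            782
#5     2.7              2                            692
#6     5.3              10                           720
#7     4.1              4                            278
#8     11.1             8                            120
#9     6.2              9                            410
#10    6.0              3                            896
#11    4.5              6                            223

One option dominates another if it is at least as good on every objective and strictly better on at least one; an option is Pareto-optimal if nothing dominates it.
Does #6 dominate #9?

Yes

#6 vs #9: density 5.3≤6.2, corrosion resistance 10≥9, yield strength 720≥410 — #6 is at least as good on every objective with at least one strict improvement.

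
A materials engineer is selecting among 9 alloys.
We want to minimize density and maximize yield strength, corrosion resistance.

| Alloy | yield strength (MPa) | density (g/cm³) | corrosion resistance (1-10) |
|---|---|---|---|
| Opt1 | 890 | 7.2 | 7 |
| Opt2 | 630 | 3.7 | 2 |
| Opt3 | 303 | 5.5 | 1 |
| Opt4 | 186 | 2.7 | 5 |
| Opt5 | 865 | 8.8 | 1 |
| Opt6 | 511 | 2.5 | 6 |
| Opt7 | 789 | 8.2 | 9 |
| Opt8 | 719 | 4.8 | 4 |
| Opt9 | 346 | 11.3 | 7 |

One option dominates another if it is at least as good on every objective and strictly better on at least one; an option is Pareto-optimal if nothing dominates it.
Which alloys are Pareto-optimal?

Opt1, Opt2, Opt6, Opt7, Opt8

Opt1: not dominated (best yield strength).
Opt2: not dominated.
Opt3: dominated by Opt2 (yield strength 630≥303, density 3.7≤5.5, corrosion resistance 2≥1).
Opt4: dominated by Opt6 (yield strength 511≥186, density 2.5≤2.7, corrosion resistance 6≥5).
Opt5: dominated by Opt1 (yield strength 890≥865, density 7.2≤8.8, corrosion resistance 7≥1).
Opt6: not dominated (best density).
Opt7: not dominated (best corrosion resistance).
Opt8: not dominated.
Opt9: dominated by Opt1 (yield strength 890≥346, density 7.2≤11.3, corrosion resistance 7≥7).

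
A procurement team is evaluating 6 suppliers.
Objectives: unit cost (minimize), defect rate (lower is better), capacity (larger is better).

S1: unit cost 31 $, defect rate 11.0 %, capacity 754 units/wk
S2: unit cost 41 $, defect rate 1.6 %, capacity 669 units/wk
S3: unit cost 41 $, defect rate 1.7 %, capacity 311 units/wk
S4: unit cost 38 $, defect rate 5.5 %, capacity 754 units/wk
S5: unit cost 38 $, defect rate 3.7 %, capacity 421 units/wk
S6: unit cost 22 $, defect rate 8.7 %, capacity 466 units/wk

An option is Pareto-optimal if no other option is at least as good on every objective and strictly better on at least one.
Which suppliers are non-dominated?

S1, S2, S4, S5, S6

S1: not dominated.
S2: not dominated (best defect rate).
S3: dominated by S2 (unit cost 41≤41, defect rate 1.6≤1.7, capacity 669≥311).
S4: not dominated.
S5: not dominated.
S6: not dominated (best unit cost).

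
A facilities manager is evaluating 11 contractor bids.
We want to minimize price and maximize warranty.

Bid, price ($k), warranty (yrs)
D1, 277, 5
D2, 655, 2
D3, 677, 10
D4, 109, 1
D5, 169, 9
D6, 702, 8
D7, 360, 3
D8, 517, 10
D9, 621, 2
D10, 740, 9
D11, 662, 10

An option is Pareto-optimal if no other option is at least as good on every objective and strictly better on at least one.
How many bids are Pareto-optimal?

3

D1: dominated by D5 (price 169≤277, warranty 9≥5).
D2: dominated by D1 (price 277≤655, warranty 5≥2).
D3: dominated by D8 (price 517≤677, warranty 10≥10).
D4: not dominated (best price).
D5: not dominated.
D6: dominated by D3 (price 677≤702, warranty 10≥8).
D7: dominated by D1 (price 277≤360, warranty 5≥3).
D8: not dominated.
D9: dominated by D1 (price 277≤621, warranty 5≥2).
D10: dominated by D3 (price 677≤740, warranty 10≥9).
D11: dominated by D8 (price 517≤662, warranty 10≥10).
Pareto-optimal: D4, D5, D8 → 3.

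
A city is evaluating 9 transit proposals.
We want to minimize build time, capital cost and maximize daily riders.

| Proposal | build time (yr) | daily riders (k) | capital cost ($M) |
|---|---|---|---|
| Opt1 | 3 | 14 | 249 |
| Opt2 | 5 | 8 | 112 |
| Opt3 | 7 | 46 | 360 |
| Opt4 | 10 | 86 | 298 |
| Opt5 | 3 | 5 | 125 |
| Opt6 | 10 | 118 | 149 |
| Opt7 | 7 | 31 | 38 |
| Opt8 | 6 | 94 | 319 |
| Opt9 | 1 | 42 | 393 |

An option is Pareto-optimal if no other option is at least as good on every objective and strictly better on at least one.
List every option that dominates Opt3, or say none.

Opt8: build time 6≤7, daily riders 94≥46, capital cost 319≤360 — dominates Opt3.
Others (Opt1, Opt2, Opt4, Opt5, Opt6, Opt7, Opt9) are each worse than Opt3 on at least one objective.

Opt8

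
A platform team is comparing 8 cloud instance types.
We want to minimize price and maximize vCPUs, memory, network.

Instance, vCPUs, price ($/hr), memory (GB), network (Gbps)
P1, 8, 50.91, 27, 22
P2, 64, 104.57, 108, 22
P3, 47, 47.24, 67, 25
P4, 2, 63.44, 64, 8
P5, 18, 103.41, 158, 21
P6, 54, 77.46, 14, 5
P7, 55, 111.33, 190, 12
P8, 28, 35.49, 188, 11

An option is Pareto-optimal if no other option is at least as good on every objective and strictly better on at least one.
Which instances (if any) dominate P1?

P3

P3: vCPUs 47≥8, price 47.24≤50.91, memory 67≥27, network 25≥22 — dominates P1.
Others (P2, P4, P5, P6, P7, P8) are each worse than P1 on at least one objective.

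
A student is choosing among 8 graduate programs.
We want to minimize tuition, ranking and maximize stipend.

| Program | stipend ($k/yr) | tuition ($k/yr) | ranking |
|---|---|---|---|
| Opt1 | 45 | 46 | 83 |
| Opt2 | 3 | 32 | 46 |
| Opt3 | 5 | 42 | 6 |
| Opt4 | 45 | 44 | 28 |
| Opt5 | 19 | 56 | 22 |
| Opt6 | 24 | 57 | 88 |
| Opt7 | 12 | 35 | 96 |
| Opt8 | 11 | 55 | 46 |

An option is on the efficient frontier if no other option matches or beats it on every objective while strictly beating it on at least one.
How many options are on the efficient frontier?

Opt1: dominated by Opt4 (stipend 45≥45, tuition 44≤46, ranking 28≤83).
Opt2: not dominated (best tuition).
Opt3: not dominated (best ranking).
Opt4: not dominated.
Opt5: not dominated.
Opt6: dominated by Opt1 (stipend 45≥24, tuition 46≤57, ranking 83≤88).
Opt7: not dominated.
Opt8: dominated by Opt4 (stipend 45≥11, tuition 44≤55, ranking 28≤46).
Pareto-optimal: Opt2, Opt3, Opt4, Opt5, Opt7 → 5.

5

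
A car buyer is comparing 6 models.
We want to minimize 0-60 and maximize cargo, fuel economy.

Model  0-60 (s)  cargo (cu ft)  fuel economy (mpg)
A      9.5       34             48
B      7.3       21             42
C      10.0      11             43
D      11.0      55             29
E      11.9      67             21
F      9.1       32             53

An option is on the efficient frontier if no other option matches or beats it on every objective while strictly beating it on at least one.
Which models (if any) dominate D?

A: worse on cargo (34 vs 55).
B: worse on cargo (21 vs 55).
C: worse on cargo (11 vs 55).
E: worse on 0-60 (11.9 vs 11.0).
F: worse on cargo (32 vs 55).
No option dominates D.

none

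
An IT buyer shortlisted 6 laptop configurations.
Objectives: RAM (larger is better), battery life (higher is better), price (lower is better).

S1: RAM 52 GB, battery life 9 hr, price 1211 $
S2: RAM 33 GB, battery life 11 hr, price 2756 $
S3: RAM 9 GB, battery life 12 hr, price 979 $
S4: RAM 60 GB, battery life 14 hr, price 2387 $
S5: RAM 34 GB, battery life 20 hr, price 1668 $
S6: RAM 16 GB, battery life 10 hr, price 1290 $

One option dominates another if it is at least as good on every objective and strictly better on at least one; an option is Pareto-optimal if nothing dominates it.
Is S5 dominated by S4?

S4 vs S5: S4 is worse on battery life (14 vs 20), so it does not dominate S5.

No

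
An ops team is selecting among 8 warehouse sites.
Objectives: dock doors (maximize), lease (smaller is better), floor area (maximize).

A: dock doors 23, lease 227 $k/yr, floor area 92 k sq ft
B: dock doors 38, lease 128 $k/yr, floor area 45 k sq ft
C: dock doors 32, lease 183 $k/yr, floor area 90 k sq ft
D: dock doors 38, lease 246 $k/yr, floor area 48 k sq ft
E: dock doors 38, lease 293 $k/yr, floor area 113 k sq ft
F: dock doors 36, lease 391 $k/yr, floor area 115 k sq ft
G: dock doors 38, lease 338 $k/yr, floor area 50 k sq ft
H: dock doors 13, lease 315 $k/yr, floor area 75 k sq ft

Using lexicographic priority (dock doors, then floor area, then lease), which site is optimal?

E

First maximize dock doors: best is 38, kept {B, D, E, G}.
Then maximize floor area: best is 113, kept {E}.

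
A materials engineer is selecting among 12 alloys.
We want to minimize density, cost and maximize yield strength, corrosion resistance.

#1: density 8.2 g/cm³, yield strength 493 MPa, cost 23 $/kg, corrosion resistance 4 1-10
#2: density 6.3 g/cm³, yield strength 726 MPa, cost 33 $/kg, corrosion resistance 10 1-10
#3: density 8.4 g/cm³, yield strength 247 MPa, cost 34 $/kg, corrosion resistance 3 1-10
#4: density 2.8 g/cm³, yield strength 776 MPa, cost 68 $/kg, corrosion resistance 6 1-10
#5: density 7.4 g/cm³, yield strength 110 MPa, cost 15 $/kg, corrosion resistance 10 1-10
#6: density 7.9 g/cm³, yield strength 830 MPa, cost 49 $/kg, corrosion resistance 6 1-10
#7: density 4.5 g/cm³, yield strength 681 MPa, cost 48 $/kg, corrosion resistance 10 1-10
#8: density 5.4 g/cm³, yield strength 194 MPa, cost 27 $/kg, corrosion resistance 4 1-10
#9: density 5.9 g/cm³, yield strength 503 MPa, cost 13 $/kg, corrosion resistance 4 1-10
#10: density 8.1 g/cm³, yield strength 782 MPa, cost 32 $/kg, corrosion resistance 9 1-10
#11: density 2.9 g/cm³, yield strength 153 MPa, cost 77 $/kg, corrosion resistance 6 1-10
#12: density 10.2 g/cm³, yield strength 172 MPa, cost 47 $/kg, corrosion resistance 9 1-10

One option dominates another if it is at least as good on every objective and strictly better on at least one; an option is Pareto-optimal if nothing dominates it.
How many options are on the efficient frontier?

#1: dominated by #9 (density 5.9≤8.2, yield strength 503≥493, cost 13≤23, corrosion resistance 4≥4).
#2: not dominated.
#3: dominated by #1 (density 8.2≤8.4, yield strength 493≥247, cost 23≤34, corrosion resistance 4≥3).
#4: not dominated (best density).
#5: not dominated.
#6: not dominated (best yield strength).
#7: not dominated.
#8: not dominated.
#9: not dominated (best cost).
#10: not dominated.
#11: dominated by #4 (density 2.8≤2.9, yield strength 776≥153, cost 68≤77, corrosion resistance 6≥6).
#12: dominated by #2 (density 6.3≤10.2, yield strength 726≥172, cost 33≤47, corrosion resistance 10≥9).
Pareto-optimal: #2, #4, #5, #6, #7, #8, #9, #10 → 8.

8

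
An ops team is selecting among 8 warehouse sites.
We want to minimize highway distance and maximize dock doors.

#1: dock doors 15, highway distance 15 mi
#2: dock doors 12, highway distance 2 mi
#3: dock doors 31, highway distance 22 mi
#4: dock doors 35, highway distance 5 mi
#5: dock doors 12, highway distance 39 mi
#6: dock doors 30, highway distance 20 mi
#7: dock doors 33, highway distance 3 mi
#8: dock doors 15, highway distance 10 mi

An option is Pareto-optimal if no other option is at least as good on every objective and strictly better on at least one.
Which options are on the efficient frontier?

#1: dominated by #4 (dock doors 35≥15, highway distance 5≤15).
#2: not dominated (best highway distance).
#3: dominated by #4 (dock doors 35≥31, highway distance 5≤22).
#4: not dominated (best dock doors).
#5: dominated by #1 (dock doors 15≥12, highway distance 15≤39).
#6: dominated by #4 (dock doors 35≥30, highway distance 5≤20).
#7: not dominated.
#8: dominated by #4 (dock doors 35≥15, highway distance 5≤10).

#2, #4, #7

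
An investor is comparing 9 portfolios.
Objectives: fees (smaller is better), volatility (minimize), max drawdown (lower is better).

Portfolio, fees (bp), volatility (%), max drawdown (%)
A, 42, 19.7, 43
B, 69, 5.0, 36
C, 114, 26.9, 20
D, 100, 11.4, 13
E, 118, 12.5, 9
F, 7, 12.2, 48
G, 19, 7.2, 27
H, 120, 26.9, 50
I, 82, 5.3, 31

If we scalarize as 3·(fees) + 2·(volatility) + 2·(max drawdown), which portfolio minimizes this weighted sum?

G

A: 3·42 + 2·19.7 + 2·43 = 251.4
B: 3·69 + 2·5.0 + 2·36 = 289.0
C: 3·114 + 2·26.9 + 2·20 = 435.8
D: 3·100 + 2·11.4 + 2·13 = 348.8
E: 3·118 + 2·12.5 + 2·9 = 397.0
F: 3·7 + 2·12.2 + 2·48 = 141.4
G: 3·19 + 2·7.2 + 2·27 = 125.4
H: 3·120 + 2·26.9 + 2·50 = 513.8
I: 3·82 + 2·5.3 + 2·31 = 318.6
Lowest: G at 125.4.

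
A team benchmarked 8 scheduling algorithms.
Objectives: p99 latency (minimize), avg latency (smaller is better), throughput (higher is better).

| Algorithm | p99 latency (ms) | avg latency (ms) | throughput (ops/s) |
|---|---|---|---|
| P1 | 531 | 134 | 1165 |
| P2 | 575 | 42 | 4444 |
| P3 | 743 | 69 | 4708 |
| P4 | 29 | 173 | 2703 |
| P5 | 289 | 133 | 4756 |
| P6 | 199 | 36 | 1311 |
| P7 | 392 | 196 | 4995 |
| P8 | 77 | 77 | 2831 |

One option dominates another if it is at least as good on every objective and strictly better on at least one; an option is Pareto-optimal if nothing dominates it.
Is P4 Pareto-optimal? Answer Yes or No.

Yes

P1: worse on p99 latency (531 vs 29).
P2: worse on p99 latency (575 vs 29).
P3: worse on p99 latency (743 vs 29).
P5: worse on p99 latency (289 vs 29).
P6: worse on p99 latency (199 vs 29).
P7: worse on p99 latency (392 vs 29).
P8: worse on p99 latency (77 vs 29).
No option is at least as good as P4 on every objective and strictly better on one.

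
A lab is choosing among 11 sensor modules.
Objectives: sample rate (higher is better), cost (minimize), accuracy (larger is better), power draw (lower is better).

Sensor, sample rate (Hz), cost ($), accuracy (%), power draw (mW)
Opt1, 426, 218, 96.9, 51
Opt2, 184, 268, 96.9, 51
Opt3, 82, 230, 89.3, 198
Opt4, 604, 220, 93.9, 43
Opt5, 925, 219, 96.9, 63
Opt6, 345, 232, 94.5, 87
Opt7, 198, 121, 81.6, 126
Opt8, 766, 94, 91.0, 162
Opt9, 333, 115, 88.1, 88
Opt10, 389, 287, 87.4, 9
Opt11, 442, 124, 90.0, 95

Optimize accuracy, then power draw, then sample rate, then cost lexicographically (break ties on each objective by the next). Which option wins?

Opt1

First maximize accuracy: best is 96.9, kept {Opt1, Opt2, Opt5}.
Then minimize power draw: best is 51, kept {Opt1, Opt2}.
Then maximize sample rate: best is 426, kept {Opt1}.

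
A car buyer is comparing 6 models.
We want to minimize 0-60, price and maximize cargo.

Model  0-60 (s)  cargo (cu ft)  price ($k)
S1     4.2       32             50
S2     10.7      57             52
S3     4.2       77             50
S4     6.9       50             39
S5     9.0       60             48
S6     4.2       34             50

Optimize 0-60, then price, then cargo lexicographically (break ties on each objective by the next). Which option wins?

First minimize 0-60: best is 4.2, kept {S1, S3, S6}.
Then minimize price: best is 50, kept {S1, S3, S6}.
Then maximize cargo: best is 77, kept {S3}.

S3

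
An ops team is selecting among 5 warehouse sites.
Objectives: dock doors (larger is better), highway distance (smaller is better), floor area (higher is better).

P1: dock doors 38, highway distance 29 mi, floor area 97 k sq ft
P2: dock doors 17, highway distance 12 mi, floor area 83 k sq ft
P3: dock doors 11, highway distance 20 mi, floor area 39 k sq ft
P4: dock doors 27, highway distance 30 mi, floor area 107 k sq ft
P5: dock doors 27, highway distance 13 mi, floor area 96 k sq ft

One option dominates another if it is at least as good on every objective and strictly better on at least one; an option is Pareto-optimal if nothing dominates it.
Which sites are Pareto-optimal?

P1, P2, P4, P5

P1: not dominated (best dock doors).
P2: not dominated (best highway distance).
P3: dominated by P2 (dock doors 17≥11, highway distance 12≤20, floor area 83≥39).
P4: not dominated (best floor area).
P5: not dominated.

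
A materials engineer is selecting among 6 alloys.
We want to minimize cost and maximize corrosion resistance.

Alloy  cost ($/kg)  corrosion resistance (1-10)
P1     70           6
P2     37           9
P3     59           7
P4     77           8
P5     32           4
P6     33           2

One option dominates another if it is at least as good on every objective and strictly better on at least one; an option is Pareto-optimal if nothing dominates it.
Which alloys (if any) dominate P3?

P2: cost 37≤59, corrosion resistance 9≥7 — dominates P3.
Others (P1, P4, P5, P6) are each worse than P3 on at least one objective.

P2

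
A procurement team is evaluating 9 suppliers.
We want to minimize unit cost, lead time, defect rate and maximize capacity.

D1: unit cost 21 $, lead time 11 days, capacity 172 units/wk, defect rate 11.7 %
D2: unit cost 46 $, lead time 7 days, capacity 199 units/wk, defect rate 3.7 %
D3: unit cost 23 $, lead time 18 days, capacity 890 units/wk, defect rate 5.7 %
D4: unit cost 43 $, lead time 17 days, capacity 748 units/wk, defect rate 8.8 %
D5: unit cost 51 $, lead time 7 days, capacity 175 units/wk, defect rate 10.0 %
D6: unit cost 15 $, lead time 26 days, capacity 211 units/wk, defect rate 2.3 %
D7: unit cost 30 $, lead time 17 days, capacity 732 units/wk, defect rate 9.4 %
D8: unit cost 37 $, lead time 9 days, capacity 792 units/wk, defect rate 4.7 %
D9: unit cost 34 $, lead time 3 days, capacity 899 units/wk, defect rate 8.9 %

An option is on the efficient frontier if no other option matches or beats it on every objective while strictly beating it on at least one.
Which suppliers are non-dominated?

D1: not dominated.
D2: not dominated.
D3: not dominated.
D4: dominated by D8 (unit cost 37≤43, lead time 9≤17, capacity 792≥748, defect rate 4.7≤8.8).
D5: dominated by D2 (unit cost 46≤51, lead time 7≤7, capacity 199≥175, defect rate 3.7≤10.0).
D6: not dominated (best unit cost).
D7: not dominated.
D8: not dominated.
D9: not dominated (best lead time).

D1, D2, D3, D6, D7, D8, D9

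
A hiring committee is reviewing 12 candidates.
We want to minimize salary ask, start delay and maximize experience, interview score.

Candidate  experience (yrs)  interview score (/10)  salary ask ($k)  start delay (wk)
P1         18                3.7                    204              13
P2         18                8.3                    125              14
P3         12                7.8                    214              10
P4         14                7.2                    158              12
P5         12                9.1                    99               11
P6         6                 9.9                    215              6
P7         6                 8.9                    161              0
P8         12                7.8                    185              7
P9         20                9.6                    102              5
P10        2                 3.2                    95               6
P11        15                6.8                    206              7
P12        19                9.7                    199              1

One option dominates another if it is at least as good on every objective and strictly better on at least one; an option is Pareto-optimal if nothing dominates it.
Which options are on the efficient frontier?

P1: dominated by P9 (experience 20≥18, interview score 9.6≥3.7, salary ask 102≤204, start delay 5≤13).
P2: dominated by P9 (experience 20≥18, interview score 9.6≥8.3, salary ask 102≤125, start delay 5≤14).
P3: dominated by P8 (experience 12≥12, interview score 7.8≥7.8, salary ask 185≤214, start delay 7≤10).
P4: dominated by P9 (experience 20≥14, interview score 9.6≥7.2, salary ask 102≤158, start delay 5≤12).
P5: not dominated.
P6: not dominated (best interview score).
P7: not dominated (best start delay).
P8: dominated by P9 (experience 20≥12, interview score 9.6≥7.8, salary ask 102≤185, start delay 5≤7).
P9: not dominated (best experience).
P10: not dominated (best salary ask).
P11: dominated by P9 (experience 20≥15, interview score 9.6≥6.8, salary ask 102≤206, start delay 5≤7).
P12: not dominated.

P5, P6, P7, P9, P10, P12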